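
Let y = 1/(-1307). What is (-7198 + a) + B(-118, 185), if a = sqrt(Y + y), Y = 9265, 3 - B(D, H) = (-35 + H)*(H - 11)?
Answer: -33295 + sqrt(15826925678)/1307 ≈ -33199.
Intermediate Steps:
B(D, H) = 3 - (-35 + H)*(-11 + H) (B(D, H) = 3 - (-35 + H)*(H - 11) = 3 - (-35 + H)*(-11 + H))
y = -1/1307 ≈ -0.00076511
a = sqrt(15826925678)/1307 (a = sqrt(9265 - 1/1307) = sqrt(12109354/1307) = sqrt(15826925678)/1307 ≈ 96.255)
(-7198 + a) + B(-118, 185) = (-7198 + sqrt(15826925678)/1307) + (-382 - 1*185**2 + 46*185) = (-7198 + sqrt(15826925678)/1307) + (-382 - 1*34225 + 8510) = (-7198 + sqrt(15826925678)/1307) + (-382 - 34225 + 8510) = (-7198 + sqrt(15826925678)/1307) - 26097 = -33295 + sqrt(15826925678)/1307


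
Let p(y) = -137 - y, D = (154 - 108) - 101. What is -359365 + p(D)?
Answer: -359447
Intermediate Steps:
D = -55 (D = 46 - 101 = -55)
-359365 + p(D) = -359365 + (-137 - 1*(-55)) = -359365 + (-137 + 55) = -359365 - 82 = -359447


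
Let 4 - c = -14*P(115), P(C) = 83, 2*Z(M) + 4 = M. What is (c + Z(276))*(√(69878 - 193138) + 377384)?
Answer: 491353968 + 2604*I*√30815 ≈ 4.9135e+8 + 4.5711e+5*I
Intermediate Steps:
Z(M) = -2 + M/2
c = 1166 (c = 4 - (-14)*83 = 4 - 1*(-1162) = 4 + 1162 = 1166)
(c + Z(276))*(√(69878 - 193138) + 377384) = (1166 + (-2 + (½)*276))*(√(69878 - 193138) + 377384) = (1166 + (-2 + 138))*(√(-123260) + 377384) = (1166 + 136)*(2*I*√30815 + 377384) = 1302*(377384 + 2*I*√30815) = 491353968 + 2604*I*√30815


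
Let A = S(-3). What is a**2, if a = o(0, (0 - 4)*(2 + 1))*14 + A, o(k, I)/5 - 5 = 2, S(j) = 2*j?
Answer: 234256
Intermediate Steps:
o(k, I) = 35 (o(k, I) = 25 + 5*2 = 25 + 10 = 35)
A = -6 (A = 2*(-3) = -6)
a = 484 (a = 35*14 - 6 = 490 - 6 = 484)
a**2 = 484**2 = 234256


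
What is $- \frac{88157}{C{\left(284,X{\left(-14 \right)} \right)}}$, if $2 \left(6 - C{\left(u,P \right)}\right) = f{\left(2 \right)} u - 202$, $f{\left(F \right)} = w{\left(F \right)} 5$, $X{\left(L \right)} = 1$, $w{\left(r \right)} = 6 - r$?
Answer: $\frac{88157}{2733} \approx 32.256$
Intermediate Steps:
$f{\left(F \right)} = 30 - 5 F$ ($f{\left(F \right)} = \left(6 - F\right) 5 = 30 - 5 F$)
$C{\left(u,P \right)} = 107 - 10 u$ ($C{\left(u,P \right)} = 6 - \frac{\left(30 - 10\right) u - 202}{2} = 6 - \frac{20 u - 202}{2} = 6 - \frac{-202 + 20 u}{2} = 6 - \left(-101 + 10 u\right) = 107 - 10 u$)
$- \frac{88157}{C{\left(284,X{\left(-14 \right)} \right)}} = - \frac{88157}{107 - 2840} = - \frac{88157}{-2733} = \left(-88157\right) \left(- \frac{1}{2733}\right) = \frac{88157}{2733}$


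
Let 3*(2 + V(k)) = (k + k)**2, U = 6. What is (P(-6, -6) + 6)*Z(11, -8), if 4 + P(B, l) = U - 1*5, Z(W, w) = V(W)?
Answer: 478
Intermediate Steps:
V(k) = -2 + 4*k**2/3 (V(k) = -2 + (k + k)**2/3 = -2 + (2*k)**2/3 = -2 + (4*k**2)/3 = -2 + 4*k**2/3)
Z(W, w) = -2 + 4*W**2/3
P(B, l) = -3 (P(B, l) = -4 + (6 - 1*5) = -4 + (6 - 5) = -4 + 1 = -3)
(P(-6, -6) + 6)*Z(11, -8) = (-3 + 6)*(-2 + (4/3)*11**2) = 3*(-2 + (4/3)*121) = 3*(-2 + 484/3) = 3*(478/3) = 478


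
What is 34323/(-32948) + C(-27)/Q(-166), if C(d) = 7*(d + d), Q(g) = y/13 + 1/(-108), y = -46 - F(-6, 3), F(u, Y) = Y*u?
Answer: 17381660025/100063076 ≈ 173.71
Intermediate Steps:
y = -28 (y = -46 - 3*(-6) = -46 - 1*(-18) = -46 + 18 = -28)
Q(g) = -3037/1404 (Q(g) = -28/13 + 1/(-108) = -28*1/13 + 1*(-1/108) = -28/13 - 1/108 = -3037/1404)
C(d) = 14*d (C(d) = 7*(2*d) = 14*d)
34323/(-32948) + C(-27)/Q(-166) = 34323/(-32948) + (14*(-27))/(-3037/1404) = 34323*(-1/32948) - 378*(-1404/3037) = -34323/32948 + 530712/3037 = 17381660025/100063076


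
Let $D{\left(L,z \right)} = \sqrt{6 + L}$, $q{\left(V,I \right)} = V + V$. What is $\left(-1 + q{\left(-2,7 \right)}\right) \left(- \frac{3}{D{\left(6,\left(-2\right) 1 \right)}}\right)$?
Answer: $\frac{5 \sqrt{3}}{2} \approx 4.3301$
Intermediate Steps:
$q{\left(V,I \right)} = 2 V$
$\left(-1 + q{\left(-2,7 \right)}\right) \left(- \frac{3}{D{\left(6,\left(-2\right) 1 \right)}}\right) = \left(-1 + 2 \left(-2\right)\right) \left(- \frac{3}{\sqrt{6 + 6}}\right) = \left(-1 - 4\right) \left(- \frac{3}{\sqrt{12}}\right) = - 5 \left(- \frac{3}{2 \sqrt{3}}\right) = - 5 \left(- 3 \frac{\sqrt{3}}{6}\right) = - 5 \left(- \frac{\sqrt{3}}{2}\right) = \frac{5 \sqrt{3}}{2}$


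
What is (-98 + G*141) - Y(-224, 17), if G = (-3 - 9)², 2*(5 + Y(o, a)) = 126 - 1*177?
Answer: 40473/2 ≈ 20237.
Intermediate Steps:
Y(o, a) = -61/2 (Y(o, a) = -5 + (126 - 1*177)/2 = -5 + (126 - 177)/2 = -5 + (½)*(-51) = -5 - 51/2 = -61/2)
G = 144 (G = (-12)² = 144)
(-98 + G*141) - Y(-224, 17) = (-98 + 144*141) - 1*(-61/2) = (-98 + 20304) + 61/2 = 20206 + 61/2 = 40473/2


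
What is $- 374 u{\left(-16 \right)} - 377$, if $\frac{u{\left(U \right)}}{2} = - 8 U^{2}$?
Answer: $1531527$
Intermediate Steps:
$u{\left(U \right)} = - 16 U^{2}$ ($u{\left(U \right)} = 2 \left(- 8 U^{2}\right) = - 16 U^{2}$)
$- 374 u{\left(-16 \right)} - 377 = - 374 \left(- 16 \left(-16\right)^{2}\right) - 377 = - 374 \left(\left(-16\right) 256\right) - 377 = \left(-374\right) \left(-4096\right) - 377 = 1531904 - 377 = 1531527$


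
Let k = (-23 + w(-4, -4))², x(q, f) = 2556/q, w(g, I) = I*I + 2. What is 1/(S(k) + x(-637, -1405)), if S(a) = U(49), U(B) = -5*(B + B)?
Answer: -637/314686 ≈ -0.0020242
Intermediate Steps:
w(g, I) = 2 + I² (w(g, I) = I² + 2 = 2 + I²)
U(B) = -10*B
k = 25 (k = (-23 + (2 + (-4)²))² = (-23 + (2 + 16))² = (-23 + 18)² = (-5)² = 25)
S(a) = -490 (S(a) = -10*49 = -490)
1/(S(k) + x(-637, -1405)) = 1/(-490 + 2556/(-637)) = 1/(-490 + 2556*(-1/637)) = 1/(-490 - 2556/637) = 1/(-314686/637) = -637/314686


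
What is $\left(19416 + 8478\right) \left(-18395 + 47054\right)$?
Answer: $799414146$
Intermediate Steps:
$\left(19416 + 8478\right) \left(-18395 + 47054\right) = 27894 \cdot 28659 = 799414146$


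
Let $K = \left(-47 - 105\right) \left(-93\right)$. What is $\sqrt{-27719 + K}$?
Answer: $17 i \sqrt{47} \approx 116.55 i$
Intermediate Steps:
$K = 14136$ ($K = \left(-152\right) \left(-93\right) = 14136$)
$\sqrt{-27719 + K} = \sqrt{-27719 + 14136} = \sqrt{-13583} = 17 i \sqrt{47}$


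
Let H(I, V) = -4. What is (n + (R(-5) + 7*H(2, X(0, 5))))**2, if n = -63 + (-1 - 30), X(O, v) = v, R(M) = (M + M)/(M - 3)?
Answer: 233289/16 ≈ 14581.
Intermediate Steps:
R(M) = 2*M/(-3 + M) (R(M) = (2*M)/(-3 + M) = 2*M/(-3 + M))
n = -94 (n = -63 - 31 = -94)
(n + (R(-5) + 7*H(2, X(0, 5))))**2 = (-94 + (2*(-5)/(-3 - 5) + 7*(-4)))**2 = (-94 + (2*(-5)/(-8) - 28))**2 = (-94 + (2*(-5)*(-1/8) - 28))**2 = (-94 + (5/4 - 28))**2 = (-94 - 107/4)**2 = (-483/4)**2 = 233289/16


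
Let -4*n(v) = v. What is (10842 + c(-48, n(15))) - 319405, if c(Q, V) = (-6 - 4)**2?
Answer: -308463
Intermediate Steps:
n(v) = -v/4
c(Q, V) = 100 (c(Q, V) = (-10)**2 = 100)
(10842 + c(-48, n(15))) - 319405 = (10842 + 100) - 319405 = 10942 - 319405 = -308463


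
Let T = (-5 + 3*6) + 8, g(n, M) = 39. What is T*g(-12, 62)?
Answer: 819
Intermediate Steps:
T = 21 (T = (-5 + 18) + 8 = 13 + 8 = 21)
T*g(-12, 62) = 21*39 = 819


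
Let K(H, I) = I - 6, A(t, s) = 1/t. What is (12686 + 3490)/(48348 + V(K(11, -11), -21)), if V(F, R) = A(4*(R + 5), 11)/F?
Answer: 17599488/52602625 ≈ 0.33457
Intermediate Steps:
K(H, I) = -6 + I
V(F, R) = 1/(F*(20 + 4*R)) (V(F, R) = 1/(((4*(R + 5)))*F) = 1/(((4*(5 + R)))*F) = 1/((20 + 4*R)*F) = 1/(F*(20 + 4*R)))
(12686 + 3490)/(48348 + V(K(11, -11), -21)) = (12686 + 3490)/(48348 + 1/(4*(-6 - 11)*(5 - 21))) = 16176/(48348 + (¼)/(-17*(-16))) = 16176/(48348 + (¼)*(-1/17)*(-1/16)) = 16176/(48348 + 1/1088) = 16176/(52602625/1088) = 16176*(1088/52602625) = 17599488/52602625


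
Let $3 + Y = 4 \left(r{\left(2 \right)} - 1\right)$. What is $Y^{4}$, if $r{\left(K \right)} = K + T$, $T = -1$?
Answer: $81$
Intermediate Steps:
$r{\left(K \right)} = -1 + K$ ($r{\left(K \right)} = K - 1 = -1 + K$)
$Y = -3$ ($Y = -3 + 4 \left(\left(-1 + 2\right) - 1\right) = -3 + 4 \left(1 - 1\right) = -3 + 4 \cdot 0 = -3 + 0 = -3$)
$Y^{4} = \left(-3\right)^{4} = 81$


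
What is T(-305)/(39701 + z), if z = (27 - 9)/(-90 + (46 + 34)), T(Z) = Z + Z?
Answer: -1525/99248 ≈ -0.015366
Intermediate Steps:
T(Z) = 2*Z
z = -9/5 (z = 18/(-90 + 80) = 18/(-10) = 18*(-1/10) = -9/5 ≈ -1.8000)
T(-305)/(39701 + z) = (2*(-305))/(39701 - 9/5) = -610/198496/5 = -610*5/198496 = -1525/99248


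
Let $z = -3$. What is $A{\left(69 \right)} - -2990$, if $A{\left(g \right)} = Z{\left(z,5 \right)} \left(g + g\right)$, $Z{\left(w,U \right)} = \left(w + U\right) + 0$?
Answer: $3266$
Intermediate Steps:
$Z{\left(w,U \right)} = U + w$ ($Z{\left(w,U \right)} = \left(U + w\right) + 0 = U + w$)
$A{\left(g \right)} = 4 g$ ($A{\left(g \right)} = \left(5 - 3\right) \left(g + g\right) = 2 \cdot 2 g = 4 g$)
$A{\left(69 \right)} - -2990 = 4 \cdot 69 - -2990 = 276 + 2990 = 3266$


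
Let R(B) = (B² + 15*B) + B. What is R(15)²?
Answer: 216225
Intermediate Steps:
R(B) = B² + 16*B
R(15)² = (15*(16 + 15))² = (15*31)² = 465² = 216225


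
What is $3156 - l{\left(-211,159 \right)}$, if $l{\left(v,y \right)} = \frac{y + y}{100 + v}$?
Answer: $\frac{116878}{37} \approx 3158.9$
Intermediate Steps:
$l{\left(v,y \right)} = \frac{2 y}{100 + v}$
$3156 - l{\left(-211,159 \right)} = 3156 - 2 \cdot 159 \frac{1}{100 - 211} = 3156 - 2 \cdot 159 \frac{1}{-111} = 3156 - 2 \cdot 159 \left(- \frac{1}{111}\right) = 3156 - - \frac{106}{37} = 3156 + \frac{106}{37} = \frac{116878}{37}$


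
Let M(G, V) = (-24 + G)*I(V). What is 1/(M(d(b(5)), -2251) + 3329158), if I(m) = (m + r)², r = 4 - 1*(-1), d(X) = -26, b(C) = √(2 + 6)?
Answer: -1/248896642 ≈ -4.0177e-9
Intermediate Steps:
b(C) = 2*√2 (b(C) = √8 = 2*√2)
r = 5 (r = 4 + 1 = 5)
I(m) = (5 + m)² (I(m) = (m + 5)² = (5 + m)²)
M(G, V) = (5 + V)²*(-24 + G) (M(G, V) = (-24 + G)*(5 + V)² = (5 + V)²*(-24 + G))
1/(M(d(b(5)), -2251) + 3329158) = 1/((5 - 2251)²*(-24 - 26) + 3329158) = 1/((-2246)²*(-50) + 3329158) = 1/(5044516*(-50) + 3329158) = 1/(-252225800 + 3329158) = 1/(-248896642) = -1/248896642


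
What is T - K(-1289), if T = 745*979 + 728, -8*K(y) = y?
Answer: 5839375/8 ≈ 7.2992e+5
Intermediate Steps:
K(y) = -y/8
T = 730083 (T = 729355 + 728 = 730083)
T - K(-1289) = 730083 - (-1)*(-1289)/8 = 730083 - 1*1289/8 = 730083 - 1289/8 = 5839375/8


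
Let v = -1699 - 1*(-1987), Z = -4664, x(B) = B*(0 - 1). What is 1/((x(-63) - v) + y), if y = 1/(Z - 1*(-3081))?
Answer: -1583/356176 ≈ -0.0044444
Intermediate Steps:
x(B) = -B (x(B) = B*(-1) = -B)
v = 288 (v = -1699 + 1987 = 288)
y = -1/1583 (y = 1/(-4664 - 1*(-3081)) = 1/(-4664 + 3081) = 1/(-1583) = -1/1583 ≈ -0.00063171)
1/((x(-63) - v) + y) = 1/((-1*(-63) - 1*288) - 1/1583) = 1/((63 - 288) - 1/1583) = 1/(-225 - 1/1583) = 1/(-356176/1583) = -1583/356176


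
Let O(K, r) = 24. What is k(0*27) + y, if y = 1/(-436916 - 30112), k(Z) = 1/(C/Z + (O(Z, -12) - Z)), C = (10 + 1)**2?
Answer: -1/467028 ≈ -2.1412e-6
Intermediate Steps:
C = 121 (C = 11**2 = 121)
k(Z) = 1/(24 - Z + 121/Z) (k(Z) = 1/(121/Z + (24 - Z)) = 1/(24 - Z + 121/Z))
y = -1/467028 (y = 1/(-467028) = -1/467028 ≈ -2.1412e-6)
k(0*27) + y = (0*27)/(121 - (0*27)**2 + 24*(0*27)) - 1/467028 = 0/(121 - 1*0**2 + 24*0) - 1/467028 = 0/(121 - 1*0 + 0) - 1/467028 = 0/(121 + 0 + 0) - 1/467028 = 0/121 - 1/467028 = 0*(1/121) - 1/467028 = 0 - 1/467028 = -1/467028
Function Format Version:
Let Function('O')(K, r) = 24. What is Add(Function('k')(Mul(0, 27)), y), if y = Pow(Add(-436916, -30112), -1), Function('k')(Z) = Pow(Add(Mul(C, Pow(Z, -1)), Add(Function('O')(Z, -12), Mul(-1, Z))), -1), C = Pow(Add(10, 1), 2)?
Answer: Rational(-1, 467028) ≈ -2.1412e-6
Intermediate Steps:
C = 121 (C = Pow(11, 2) = 121)
Function('k')(Z) = Pow(Add(24, Mul(-1, Z), Mul(121, Pow(Z, -1))), -1) (Function('k')(Z) = Pow(Add(Mul(121, Pow(Z, -1)), Add(24, Mul(-1, Z))), -1) = Pow(Add(24, Mul(-1, Z), Mul(121, Pow(Z, -1))), -1))
y = Rational(-1, 467028) (y = Pow(-467028, -1) = Rational(-1, 467028) ≈ -2.1412e-6)
Add(Function('k')(Mul(0, 27)), y) = Add(Mul(Mul(0, 27), Pow(Add(121, Mul(-1, Pow(Mul(0, 27), 2)), Mul(24, Mul(0, 27))), -1)), Rational(-1, 467028)) = Add(Mul(0, Pow(Add(121, Mul(-1, Pow(0, 2)), Mul(24, 0)), -1)), Rational(-1, 467028)) = Add(Mul(0, Pow(Add(121, Mul(-1, 0), 0), -1)), Rational(-1, 467028)) = Add(Mul(0, Pow(Add(121, 0, 0), -1)), Rational(-1, 467028)) = Add(Mul(0, Pow(121, -1)), Rational(-1, 467028)) = Add(Mul(0, Rational(1, 121)), Rational(-1, 467028)) = Add(0, Rational(-1, 467028)) = Rational(-1, 467028)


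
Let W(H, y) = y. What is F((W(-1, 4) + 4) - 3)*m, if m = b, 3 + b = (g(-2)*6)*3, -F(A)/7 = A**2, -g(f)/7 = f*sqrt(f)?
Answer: 525 - 44100*I*sqrt(2) ≈ 525.0 - 62367.0*I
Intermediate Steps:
g(f) = -7*f**(3/2) (g(f) = -7*f*sqrt(f) = -7*f**(3/2))
F(A) = -7*A**2
b = -3 + 252*I*sqrt(2) (b = -3 + (-(-14)*I*sqrt(2)*6)*3 = -3 + ((14*I*sqrt(2))*6)*3 = -3 + (84*I*sqrt(2))*3 = -3 + 252*I*sqrt(2) ≈ -3.0 + 356.38*I)
m = -3 + 252*I*sqrt(2) ≈ -3.0 + 356.38*I
F((W(-1, 4) + 4) - 3)*m = (-7*((4 + 4) - 3)**2)*(-3 + 252*I*sqrt(2)) = (-7*(8 - 3)**2)*(-3 + 252*I*sqrt(2)) = (-7*5**2)*(-3 + 252*I*sqrt(2)) = (-7*25)*(-3 + 252*I*sqrt(2)) = -175*(-3 + 252*I*sqrt(2)) = 525 - 44100*I*sqrt(2)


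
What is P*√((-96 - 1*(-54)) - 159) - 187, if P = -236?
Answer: -187 - 236*I*√201 ≈ -187.0 - 3345.9*I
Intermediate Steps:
P*√((-96 - 1*(-54)) - 159) - 187 = -236*√((-96 - 1*(-54)) - 159) - 187 = -236*√((-96 + 54) - 159) - 187 = -236*√(-42 - 159) - 187 = -236*I*√201 - 187 = -187 - 236*I*√201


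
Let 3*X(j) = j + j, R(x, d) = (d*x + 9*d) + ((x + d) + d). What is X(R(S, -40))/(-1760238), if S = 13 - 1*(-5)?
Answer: 1142/2640357 ≈ 0.00043252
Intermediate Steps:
S = 18 (S = 13 + 5 = 18)
R(x, d) = x + 11*d + d*x (R(x, d) = (9*d + d*x) + ((d + x) + d) = (9*d + d*x) + (x + 2*d) = x + 11*d + d*x)
X(j) = 2*j/3 (X(j) = (j + j)/3 = (2*j)/3 = 2*j/3)
X(R(S, -40))/(-1760238) = (2*(18 + 11*(-40) - 40*18)/3)/(-1760238) = (2*(18 - 440 - 720)/3)*(-1/1760238) = ((⅔)*(-1142))*(-1/1760238) = -2284/3*(-1/1760238) = 1142/2640357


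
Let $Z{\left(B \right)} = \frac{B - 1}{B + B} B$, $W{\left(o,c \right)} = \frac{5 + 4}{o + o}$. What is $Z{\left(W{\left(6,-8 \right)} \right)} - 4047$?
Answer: $- \frac{32377}{8} \approx -4047.1$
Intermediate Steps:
$W{\left(o,c \right)} = \frac{9}{2 o}$
$Z{\left(B \right)} = - \frac{1}{2} + \frac{B}{2}$ ($Z{\left(B \right)} = \frac{-1 + B}{2 B} B = - \frac{1}{2} + \frac{B}{2}$)
$Z{\left(W{\left(6,-8 \right)} \right)} - 4047 = \left(- \frac{1}{2} + \frac{\frac{9}{2} \cdot \frac{1}{6}}{2}\right) - 4047 = \left(- \frac{1}{2} + \frac{1}{2} \cdot \frac{3}{4}\right) - 4047 = \left(- \frac{1}{2} + \frac{3}{8}\right) - 4047 = - \frac{1}{8} - 4047 = - \frac{32377}{8}$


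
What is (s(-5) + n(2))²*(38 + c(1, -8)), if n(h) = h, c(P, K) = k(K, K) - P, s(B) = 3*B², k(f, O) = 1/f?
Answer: 1749055/8 ≈ 2.1863e+5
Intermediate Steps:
c(P, K) = 1/K - P
(s(-5) + n(2))²*(38 + c(1, -8)) = (3*(-5)² + 2)²*(38 + (1/(-8) - 1*1)) = (3*25 + 2)²*(38 + (-⅛ - 1)) = (75 + 2)²*(38 - 9/8) = 77²*(295/8) = 5929*(295/8) = 1749055/8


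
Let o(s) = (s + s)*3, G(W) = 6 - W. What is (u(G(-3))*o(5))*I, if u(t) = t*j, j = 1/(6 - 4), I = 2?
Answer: 270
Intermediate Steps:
j = ½ (j = 1/2 = ½ ≈ 0.50000)
u(t) = t/2 (u(t) = t*(½) = t/2)
o(s) = 6*s (o(s) = (2*s)*3 = 6*s)
(u(G(-3))*o(5))*I = (((6 - 1*(-3))/2)*(6*5))*2 = (((6 + 3)/2)*30)*2 = (((½)*9)*30)*2 = ((9/2)*30)*2 = 135*2 = 270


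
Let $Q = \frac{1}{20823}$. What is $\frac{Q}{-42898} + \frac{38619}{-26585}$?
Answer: $- \frac{34497003147011}{23747451460590} \approx -1.4527$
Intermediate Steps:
$Q = \frac{1}{20823} \approx 4.8024 \cdot 10^{-5}$
$\frac{Q}{-42898} + \frac{38619}{-26585} = \frac{1}{20823 \left(-42898\right)} + \frac{38619}{-26585} = \frac{1}{20823} \left(- \frac{1}{42898}\right) + 38619 \left(- \frac{1}{26585}\right) = - \frac{1}{893265054} - \frac{38619}{26585} = - \frac{34497003147011}{23747451460590}$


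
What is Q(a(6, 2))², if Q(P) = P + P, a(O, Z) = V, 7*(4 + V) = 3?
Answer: 2500/49 ≈ 51.020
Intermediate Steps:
V = -25/7 (V = -4 + (⅐)*3 = -4 + 3/7 = -25/7 ≈ -3.5714)
a(O, Z) = -25/7
Q(P) = 2*P
Q(a(6, 2))² = (2*(-25/7))² = (-50/7)² = 2500/49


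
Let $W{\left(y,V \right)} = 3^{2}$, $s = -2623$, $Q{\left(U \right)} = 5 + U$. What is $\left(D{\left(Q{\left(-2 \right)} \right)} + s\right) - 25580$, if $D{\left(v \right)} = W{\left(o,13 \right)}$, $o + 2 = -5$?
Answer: $-28194$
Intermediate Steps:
$o = -7$ ($o = -2 - 5 = -7$)
$W{\left(y,V \right)} = 9$
$D{\left(v \right)} = 9$
$\left(D{\left(Q{\left(-2 \right)} \right)} + s\right) - 25580 = \left(9 - 2623\right) - 25580 = -2614 - 25580 = -28194$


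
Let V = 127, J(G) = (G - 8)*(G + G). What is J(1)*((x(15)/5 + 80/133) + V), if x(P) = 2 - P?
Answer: -166252/95 ≈ -1750.0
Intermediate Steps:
J(G) = 2*G*(-8 + G) (J(G) = (-8 + G)*(2*G) = 2*G*(-8 + G))
J(1)*((x(15)/5 + 80/133) + V) = (2*1*(-8 + 1))*(((2 - 1*15)/5 + 80/133) + 127) = (2*1*(-7))*(((2 - 15)*(1/5) + 80*(1/133)) + 127) = -14*((-13*1/5 + 80/133) + 127) = -14*((-13/5 + 80/133) + 127) = -14*(-1329/665 + 127) = -14*83126/665 = -166252/95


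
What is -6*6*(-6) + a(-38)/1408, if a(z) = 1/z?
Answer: 11556863/53504 ≈ 216.00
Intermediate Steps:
-6*6*(-6) + a(-38)/1408 = -6*6*(-6) + 1/(-38*1408) = -36*(-6) - 1/38*1/1408 = 216 - 1/53504 = 11556863/53504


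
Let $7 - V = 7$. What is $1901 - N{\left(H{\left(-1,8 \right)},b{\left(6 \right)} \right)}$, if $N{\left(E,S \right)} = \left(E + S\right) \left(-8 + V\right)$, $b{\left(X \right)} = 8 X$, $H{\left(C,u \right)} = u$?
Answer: $2349$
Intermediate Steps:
$V = 0$ ($V = 7 - 7 = 0$)
$N{\left(E,S \right)} = - 8 E - 8 S$ ($N{\left(E,S \right)} = \left(E + S\right) \left(-8 + 0\right) = \left(E + S\right) \left(-8\right) = - 8 E - 8 S$)
$1901 - N{\left(H{\left(-1,8 \right)},b{\left(6 \right)} \right)} = 1901 - \left(\left(-8\right) 8 - 8 \cdot 8 \cdot 6\right) = 1901 - \left(-64 - 384\right) = 1901 - -448 = 1901 + 448 = 2349$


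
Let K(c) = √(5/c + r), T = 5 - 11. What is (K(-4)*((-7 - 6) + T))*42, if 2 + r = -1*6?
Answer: -399*I*√37 ≈ -2427.0*I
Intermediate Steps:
T = -6
r = -8 (r = -2 - 1*6 = -2 - 6 = -8)
K(c) = √(-8 + 5/c) (K(c) = √(5/c - 8) = √(-8 + 5/c))
(K(-4)*((-7 - 6) + T))*42 = (√(-8 + 5/(-4))*((-7 - 6) - 6))*42 = (√(-8 + 5*(-¼))*(-13 - 6))*42 = (√(-8 - 5/4)*(-19))*42 = (√(-37/4)*(-19))*42 = ((I*√37/2)*(-19))*42 = -19*I*√37/2*42 = -399*I*√37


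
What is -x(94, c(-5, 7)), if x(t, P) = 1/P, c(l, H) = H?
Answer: -⅐ ≈ -0.14286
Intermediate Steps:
-x(94, c(-5, 7)) = -1/7 = -1*⅐ = -⅐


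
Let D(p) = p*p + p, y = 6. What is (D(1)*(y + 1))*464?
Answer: 6496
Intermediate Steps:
D(p) = p + p² (D(p) = p² + p = p + p²)
(D(1)*(y + 1))*464 = ((1*(1 + 1))*(6 + 1))*464 = ((1*2)*7)*464 = (2*7)*464 = 14*464 = 6496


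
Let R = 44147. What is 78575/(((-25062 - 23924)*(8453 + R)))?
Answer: -449/14723792 ≈ -3.0495e-5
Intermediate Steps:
78575/(((-25062 - 23924)*(8453 + R))) = 78575/(((-25062 - 23924)*(8453 + 44147))) = 78575/((-48986*52600)) = 78575/(-2576663600) = 78575*(-1/2576663600) = -449/14723792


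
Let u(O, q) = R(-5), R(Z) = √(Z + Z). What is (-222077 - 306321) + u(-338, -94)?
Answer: -528398 + I*√10 ≈ -5.284e+5 + 3.1623*I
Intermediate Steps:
R(Z) = √2*√Z (R(Z) = √(2*Z) = √2*√Z)
u(O, q) = I*√10 (u(O, q) = √2*√(-5) = √2*(I*√5) = I*√10)
(-222077 - 306321) + u(-338, -94) = (-222077 - 306321) + I*√10 = -528398 + I*√10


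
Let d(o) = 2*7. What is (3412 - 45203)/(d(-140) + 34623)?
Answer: -41791/34637 ≈ -1.2065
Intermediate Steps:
d(o) = 14
(3412 - 45203)/(d(-140) + 34623) = (3412 - 45203)/(14 + 34623) = -41791/34637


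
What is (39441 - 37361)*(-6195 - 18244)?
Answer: -50833120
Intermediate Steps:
(39441 - 37361)*(-6195 - 18244) = 2080*(-24439) = -50833120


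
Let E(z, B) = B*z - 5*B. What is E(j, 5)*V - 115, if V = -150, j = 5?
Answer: -115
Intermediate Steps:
E(z, B) = -5*B + B*z
E(j, 5)*V - 115 = (5*(-5 + 5))*(-150) - 115 = (5*0)*(-150) - 115 = 0*(-150) - 115 = 0 - 115 = -115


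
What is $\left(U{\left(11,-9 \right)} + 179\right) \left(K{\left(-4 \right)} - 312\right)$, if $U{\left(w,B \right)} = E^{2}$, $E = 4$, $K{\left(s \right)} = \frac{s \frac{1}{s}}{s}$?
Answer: $- \frac{243555}{4} \approx -60889.0$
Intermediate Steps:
$K{\left(s \right)} = \frac{1}{s}$ ($K{\left(s \right)} = 1 \frac{1}{s} = \frac{1}{s}$)
$U{\left(w,B \right)} = 16$ ($U{\left(w,B \right)} = 4^{2} = 16$)
$\left(U{\left(11,-9 \right)} + 179\right) \left(K{\left(-4 \right)} - 312\right) = \left(16 + 179\right) \left(\frac{1}{-4} - 312\right) = 195 \left(- \frac{1}{4} - 312\right) = 195 \left(- \frac{1249}{4}\right) = - \frac{243555}{4}$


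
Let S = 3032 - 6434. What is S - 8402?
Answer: -11804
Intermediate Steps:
S = -3402
S - 8402 = -3402 - 8402 = -11804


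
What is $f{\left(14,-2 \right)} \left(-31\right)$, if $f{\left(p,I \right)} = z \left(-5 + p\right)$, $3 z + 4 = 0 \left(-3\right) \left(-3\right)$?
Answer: $372$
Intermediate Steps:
$z = - \frac{4}{3}$ ($z = - \frac{4}{3} + \frac{0 \left(-3\right) \left(-3\right)}{3} = - \frac{4}{3} + \frac{0 \left(-3\right)}{3} = - \frac{4}{3} + \frac{1}{3} \cdot 0 = - \frac{4}{3} + 0 = - \frac{4}{3} \approx -1.3333$)
$f{\left(p,I \right)} = \frac{20}{3} - \frac{4 p}{3}$ ($f{\left(p,I \right)} = - \frac{4 \left(-5 + p\right)}{3} = \frac{20}{3} - \frac{4 p}{3}$)
$f{\left(14,-2 \right)} \left(-31\right) = \left(\frac{20}{3} - \frac{56}{3}\right) \left(-31\right) = \left(-12\right) \left(-31\right) = 372$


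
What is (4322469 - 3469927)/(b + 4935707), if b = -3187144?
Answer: 852542/1748563 ≈ 0.48757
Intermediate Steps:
(4322469 - 3469927)/(b + 4935707) = (4322469 - 3469927)/(-3187144 + 4935707) = 852542/1748563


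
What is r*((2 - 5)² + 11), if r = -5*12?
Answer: -1200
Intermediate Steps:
r = -60
r*((2 - 5)² + 11) = -60*((2 - 5)² + 11) = -60*((-3)² + 11) = -60*(9 + 11) = -60*20 = -1200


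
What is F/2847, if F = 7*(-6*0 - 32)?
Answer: -224/2847 ≈ -0.078679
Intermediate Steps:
F = -224 (F = 7*(0 - 32) = 7*(-32) = -224)
F/2847 = -224/2847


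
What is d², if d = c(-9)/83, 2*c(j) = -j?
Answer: 81/27556 ≈ 0.0029395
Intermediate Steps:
c(j) = -j/2 (c(j) = (-j)/2 = -j/2)
d = 9/166 (d = -½*(-9)/83 = (9/2)*(1/83) = 9/166 ≈ 0.054217)
d² = (9/166)² = 81/27556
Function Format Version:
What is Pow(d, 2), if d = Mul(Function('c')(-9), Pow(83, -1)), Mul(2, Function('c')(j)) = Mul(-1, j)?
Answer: Rational(81, 27556) ≈ 0.0029395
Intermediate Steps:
Function('c')(j) = Mul(Rational(-1, 2), j) (Function('c')(j) = Mul(Rational(1, 2), Mul(-1, j)) = Mul(Rational(-1, 2), j))
d = Rational(9, 166) (d = Mul(Mul(Rational(-1, 2), -9), Pow(83, -1)) = Mul(Rational(9, 2), Rational(1, 83)) = Rational(9, 166) ≈ 0.054217)
Pow(d, 2) = Pow(Rational(9, 166), 2) = Rational(81, 27556)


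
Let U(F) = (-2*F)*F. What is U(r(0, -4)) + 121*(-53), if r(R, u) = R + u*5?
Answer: -7213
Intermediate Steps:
r(R, u) = R + 5*u
U(F) = -2*F²
U(r(0, -4)) + 121*(-53) = -2*(0 + 5*(-4))² + 121*(-53) = -2*(0 - 20)² - 6413 = -2*(-20)² - 6413 = -2*400 - 6413 = -800 - 6413 = -7213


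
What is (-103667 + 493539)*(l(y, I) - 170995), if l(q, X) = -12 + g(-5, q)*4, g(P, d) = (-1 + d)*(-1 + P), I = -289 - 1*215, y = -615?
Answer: -60906973456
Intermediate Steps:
I = -504 (I = -289 - 215 = -504)
g(P, d) = (-1 + P)*(-1 + d)
l(q, X) = 12 - 24*q (l(q, X) = -12 + (1 - 1*(-5) - q - 5*q)*4 = -12 + (1 + 5 - q - 5*q)*4 = -12 + (6 - 6*q)*4 = -12 + (24 - 24*q) = 12 - 24*q)
(-103667 + 493539)*(l(y, I) - 170995) = (-103667 + 493539)*((12 - 24*(-615)) - 170995) = 389872*((12 + 14760) - 170995) = 389872*(14772 - 170995) = 389872*(-156223) = -60906973456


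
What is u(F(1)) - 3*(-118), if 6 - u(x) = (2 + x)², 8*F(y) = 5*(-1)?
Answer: 22919/64 ≈ 358.11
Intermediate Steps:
F(y) = -5/8 (F(y) = (5*(-1))/8 = (⅛)*(-5) = -5/8)
u(x) = 6 - (2 + x)²
u(F(1)) - 3*(-118) = (6 - (2 - 5/8)²) - 3*(-118) = (6 - (11/8)²) + 354 = (6 - 1*121/64) + 354 = (6 - 121/64) + 354 = 263/64 + 354 = 22919/64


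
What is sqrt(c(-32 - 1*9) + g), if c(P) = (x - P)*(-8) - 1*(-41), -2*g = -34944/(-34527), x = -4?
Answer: I*sqrt(33843584071)/11509 ≈ 15.985*I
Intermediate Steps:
g = -5824/11509 (g = -(-17472)/(-34527) = -(-17472)*(-1)/34527 = -1/2*11648/11509 = -5824/11509 ≈ -0.50604)
c(P) = 73 + 8*P (c(P) = (-4 - P)*(-8) - 1*(-41) = (32 + 8*P) + 41 = 73 + 8*P)
sqrt(c(-32 - 1*9) + g) = sqrt((73 + 8*(-32 - 1*9)) - 5824/11509) = sqrt((73 + 8*(-32 - 9)) - 5824/11509) = sqrt((73 + 8*(-41)) - 5824/11509) = sqrt((73 - 328) - 5824/11509) = sqrt(-255 - 5824/11509) = sqrt(-2940619/11509) = I*sqrt(33843584071)/11509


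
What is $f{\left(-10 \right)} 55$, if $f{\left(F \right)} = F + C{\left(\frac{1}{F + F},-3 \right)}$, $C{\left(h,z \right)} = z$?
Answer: $-715$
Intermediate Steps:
$f{\left(F \right)} = -3 + F$ ($f{\left(F \right)} = F - 3 = -3 + F$)
$f{\left(-10 \right)} 55 = \left(-3 - 10\right) 55 = \left(-13\right) 55 = -715$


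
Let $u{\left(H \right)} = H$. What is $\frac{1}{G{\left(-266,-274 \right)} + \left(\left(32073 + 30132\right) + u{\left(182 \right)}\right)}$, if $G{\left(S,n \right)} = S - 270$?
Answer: $\frac{1}{61851} \approx 1.6168 \cdot 10^{-5}$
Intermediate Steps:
$G{\left(S,n \right)} = -270 + S$
$\frac{1}{G{\left(-266,-274 \right)} + \left(\left(32073 + 30132\right) + u{\left(182 \right)}\right)} = \frac{1}{\left(-270 - 266\right) + \left(\left(32073 + 30132\right) + 182\right)} = \frac{1}{-536 + \left(62205 + 182\right)} = \frac{1}{-536 + 62387} = \frac{1}{61851}$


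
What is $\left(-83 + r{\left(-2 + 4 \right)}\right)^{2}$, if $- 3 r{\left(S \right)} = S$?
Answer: $\frac{63001}{9} \approx 7000.1$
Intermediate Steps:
$r{\left(S \right)} = - \frac{S}{3}$
$\left(-83 + r{\left(-2 + 4 \right)}\right)^{2} = \left(-83 - \frac{-2 + 4}{3}\right)^{2} = \left(-83 - \frac{2}{3}\right)^{2} = \left(- \frac{251}{3}\right)^{2} = \frac{63001}{9}$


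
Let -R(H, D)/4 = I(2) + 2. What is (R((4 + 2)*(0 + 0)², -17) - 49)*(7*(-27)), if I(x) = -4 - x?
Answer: 6237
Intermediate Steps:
R(H, D) = 16 (R(H, D) = -4*((-4 - 1*2) + 2) = -4*((-4 - 2) + 2) = -4*(-6 + 2) = -4*(-4) = 16)
(R((4 + 2)*(0 + 0)², -17) - 49)*(7*(-27)) = (16 - 49)*(7*(-27)) = -33*(-189) = 6237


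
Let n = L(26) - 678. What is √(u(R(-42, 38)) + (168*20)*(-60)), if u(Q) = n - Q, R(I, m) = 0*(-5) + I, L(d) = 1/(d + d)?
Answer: I*√136711523/26 ≈ 449.71*I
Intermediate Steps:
L(d) = 1/(2*d)
R(I, m) = I (R(I, m) = 0 + I = I)
n = -35255/52 (n = (½)/26 - 678 = (½)*(1/26) - 678 = 1/52 - 678 = -35255/52 ≈ -677.98)
u(Q) = -35255/52 - Q
√(u(R(-42, 38)) + (168*20)*(-60)) = √((-35255/52 - 1*(-42)) + (168*20)*(-60)) = √((-35255/52 + 42) + 3360*(-60)) = √(-33071/52 - 201600) = √(-10516271/52) = I*√136711523/26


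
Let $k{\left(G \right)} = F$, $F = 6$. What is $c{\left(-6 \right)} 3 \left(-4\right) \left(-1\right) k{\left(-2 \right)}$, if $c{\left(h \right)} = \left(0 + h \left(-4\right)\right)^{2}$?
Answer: $41472$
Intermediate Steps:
$k{\left(G \right)} = 6$
$c{\left(h \right)} = 16 h^{2}$ ($c{\left(h \right)} = \left(0 - 4 h\right)^{2} = \left(- 4 h\right)^{2} = 16 h^{2}$)
$c{\left(-6 \right)} 3 \left(-4\right) \left(-1\right) k{\left(-2 \right)} = 16 \left(-6\right)^{2} \cdot 3 \left(-4\right) \left(-1\right) 6 = 16 \cdot 36 \left(-12\right) \left(-1\right) 6 = 576 \cdot 12 \cdot 6 = 576 \cdot 72 = 41472$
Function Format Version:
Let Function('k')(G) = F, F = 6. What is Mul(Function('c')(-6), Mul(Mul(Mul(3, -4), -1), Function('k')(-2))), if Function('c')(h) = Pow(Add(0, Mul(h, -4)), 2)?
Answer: 41472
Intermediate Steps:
Function('k')(G) = 6
Function('c')(h) = Mul(16, Pow(h, 2)) (Function('c')(h) = Pow(Add(0, Mul(-4, h)), 2) = Pow(Mul(-4, h), 2) = Mul(16, Pow(h, 2)))
Mul(Function('c')(-6), Mul(Mul(Mul(3, -4), -1), Function('k')(-2))) = Mul(Mul(16, Pow(-6, 2)), Mul(Mul(Mul(3, -4), -1), 6)) = Mul(Mul(16, 36), Mul(Mul(-12, -1), 6)) = Mul(576, Mul(12, 6)) = Mul(576, 72) = 41472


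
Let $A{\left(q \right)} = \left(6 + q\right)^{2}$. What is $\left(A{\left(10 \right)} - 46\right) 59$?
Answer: $12390$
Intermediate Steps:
$\left(A{\left(10 \right)} - 46\right) 59 = \left(\left(6 + 10\right)^{2} - 46\right) 59 = \left(16^{2} - 46\right) 59 = \left(256 - 46\right) 59 = 210 \cdot 59 = 12390$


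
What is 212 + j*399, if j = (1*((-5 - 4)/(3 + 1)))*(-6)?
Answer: 11197/2 ≈ 5598.5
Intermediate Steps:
j = 27/2 (j = (1*(-9/4))*(-6) = -9/4*(-6) = 27/2 ≈ 13.500)
212 + j*399 = 212 + (27/2)*399 = 212 + 10773/2 = 11197/2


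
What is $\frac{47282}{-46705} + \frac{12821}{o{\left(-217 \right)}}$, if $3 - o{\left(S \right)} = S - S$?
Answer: $\frac{598662959}{140115} \approx 4272.7$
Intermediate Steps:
$o{\left(S \right)} = 3$ ($o{\left(S \right)} = 3 - \left(S - S\right) = 3 - 0 = 3 + 0 = 3$)
$\frac{47282}{-46705} + \frac{12821}{o{\left(-217 \right)}} = \frac{47282}{-46705} + \frac{12821}{3} = 47282 \left(- \frac{1}{46705}\right) + 12821 \cdot \frac{1}{3} = - \frac{47282}{46705} + \frac{12821}{3} = \frac{598662959}{140115}$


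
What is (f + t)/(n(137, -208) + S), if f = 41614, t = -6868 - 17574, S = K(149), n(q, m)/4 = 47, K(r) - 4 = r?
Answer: 17172/341 ≈ 50.358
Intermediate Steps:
K(r) = 4 + r
n(q, m) = 188 (n(q, m) = 4*47 = 188)
S = 153 (S = 4 + 149 = 153)
t = -24442
(f + t)/(n(137, -208) + S) = (41614 - 24442)/(188 + 153) = 17172/341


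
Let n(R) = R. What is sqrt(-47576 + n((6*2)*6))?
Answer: 4*I*sqrt(2969) ≈ 217.95*I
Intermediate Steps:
sqrt(-47576 + n((6*2)*6)) = sqrt(-47576 + (6*2)*6) = sqrt(-47576 + 12*6) = sqrt(-47576 + 72) = sqrt(-47504) = 4*I*sqrt(2969)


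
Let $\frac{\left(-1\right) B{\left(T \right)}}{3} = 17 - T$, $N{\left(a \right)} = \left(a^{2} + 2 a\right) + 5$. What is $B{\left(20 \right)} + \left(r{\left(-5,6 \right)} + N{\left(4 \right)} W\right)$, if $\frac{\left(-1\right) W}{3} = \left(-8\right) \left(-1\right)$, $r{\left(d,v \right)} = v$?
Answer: $-681$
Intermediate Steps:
$N{\left(a \right)} = 5 + a^{2} + 2 a$
$B{\left(T \right)} = -51 + 3 T$ ($B{\left(T \right)} = - 3 \left(17 - T\right) = -51 + 3 T$)
$W = -24$ ($W = - 3 \left(\left(-8\right) \left(-1\right)\right) = \left(-3\right) 8 = -24$)
$B{\left(20 \right)} + \left(r{\left(-5,6 \right)} + N{\left(4 \right)} W\right) = \left(-51 + 3 \cdot 20\right) + \left(6 + \left(5 + 4^{2} + 2 \cdot 4\right) \left(-24\right)\right) = \left(-51 + 60\right) + \left(6 + \left(5 + 16 + 8\right) \left(-24\right)\right) = 9 + \left(6 + 29 \left(-24\right)\right) = 9 + \left(6 - 696\right) = 9 - 690 = -681$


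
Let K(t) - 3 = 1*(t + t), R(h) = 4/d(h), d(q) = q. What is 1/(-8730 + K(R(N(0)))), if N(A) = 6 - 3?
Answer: -3/26173 ≈ -0.00011462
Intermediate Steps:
N(A) = 3
R(h) = 4/h
K(t) = 3 + 2*t (K(t) = 3 + 1*(t + t) = 3 + 1*(2*t) = 3 + 2*t)
1/(-8730 + K(R(N(0)))) = 1/(-8730 + (3 + 2*(4/3))) = 1/(-8730 + (3 + 8/3)) = 1/(-8730 + 17/3) = 1/(-26173/3) = -3/26173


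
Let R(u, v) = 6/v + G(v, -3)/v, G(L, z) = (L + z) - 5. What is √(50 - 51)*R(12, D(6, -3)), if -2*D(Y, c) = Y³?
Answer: 55*I/54 ≈ 1.0185*I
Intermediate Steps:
G(L, z) = -5 + L + z
D(Y, c) = -Y³/2
R(u, v) = 6/v + (-8 + v)/v (R(u, v) = 6/v + (-5 + v - 3)/v = 6/v + (-8 + v)/v)
√(50 - 51)*R(12, D(6, -3)) = √(50 - 51)*((-2 - ½*6³)/((-½*6³))) = √(-1)*((-2 - ½*216)/((-½*216))) = I*((-2 - 108)/(-108)) = I*(-1/108*(-110)) = I*(55/54) = 55*I/54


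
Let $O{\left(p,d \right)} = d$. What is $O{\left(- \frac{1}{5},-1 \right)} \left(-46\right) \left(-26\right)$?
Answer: $-1196$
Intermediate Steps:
$O{\left(- \frac{1}{5},-1 \right)} \left(-46\right) \left(-26\right) = \left(-1\right) \left(-46\right) \left(-26\right) = 46 \left(-26\right) = -1196$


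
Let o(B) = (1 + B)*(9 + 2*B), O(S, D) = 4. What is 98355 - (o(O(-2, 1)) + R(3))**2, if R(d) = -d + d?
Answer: 91130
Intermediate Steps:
R(d) = 0
98355 - (o(O(-2, 1)) + R(3))**2 = 98355 - ((9 + 2*4**2 + 11*4) + 0)**2 = 98355 - ((9 + 2*16 + 44) + 0)**2 = 98355 - ((9 + 32 + 44) + 0)**2 = 98355 - (85 + 0)**2 = 98355 - 1*85**2 = 98355 - 1*7225 = 98355 - 7225 = 91130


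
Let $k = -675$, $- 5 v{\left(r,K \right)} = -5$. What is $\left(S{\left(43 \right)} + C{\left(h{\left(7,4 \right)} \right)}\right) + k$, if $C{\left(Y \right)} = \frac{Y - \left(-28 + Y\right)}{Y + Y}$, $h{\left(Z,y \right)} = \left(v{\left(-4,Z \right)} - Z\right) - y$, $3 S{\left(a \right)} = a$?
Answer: $- \frac{9931}{15} \approx -662.07$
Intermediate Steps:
$v{\left(r,K \right)} = 1$ ($v{\left(r,K \right)} = \left(- \frac{1}{5}\right) \left(-5\right) = 1$)
$S{\left(a \right)} = \frac{a}{3}$
$h{\left(Z,y \right)} = 1 - Z - y$ ($h{\left(Z,y \right)} = \left(1 - Z\right) - y = 1 - Z - y$)
$C{\left(Y \right)} = \frac{14}{Y}$ ($C{\left(Y \right)} = \frac{28}{2 Y} = 28 \frac{1}{2 Y} = \frac{14}{Y}$)
$\left(S{\left(43 \right)} + C{\left(h{\left(7,4 \right)} \right)}\right) + k = \left(\frac{1}{3} \cdot 43 + \frac{14}{1 - 7 - 4}\right) - 675 = \left(\frac{43}{3} + \frac{14}{1 - 7 - 4}\right) - 675 = \left(\frac{43}{3} + \frac{14}{-10}\right) - 675 = \left(\frac{43}{3} + 14 \left(- \frac{1}{10}\right)\right) - 675 = \left(\frac{43}{3} - \frac{7}{5}\right) - 675 = \frac{194}{15} - 675 = - \frac{9931}{15}$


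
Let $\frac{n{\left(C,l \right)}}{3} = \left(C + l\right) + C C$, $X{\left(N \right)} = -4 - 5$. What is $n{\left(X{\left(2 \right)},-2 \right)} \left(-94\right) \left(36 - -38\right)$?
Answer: $-1460760$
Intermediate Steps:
$X{\left(N \right)} = -9$
$n{\left(C,l \right)} = 3 C + 3 l + 3 C^{2}$ ($n{\left(C,l \right)} = 3 \left(\left(C + l\right) + C C\right) = 3 \left(\left(C + l\right) + C^{2}\right) = 3 \left(C + l + C^{2}\right) = 3 C + 3 l + 3 C^{2}$)
$n{\left(X{\left(2 \right)},-2 \right)} \left(-94\right) \left(36 - -38\right) = \left(3 \left(-9\right) + 3 \left(-2\right) + 3 \left(-9\right)^{2}\right) \left(-94\right) \left(36 - -38\right) = \left(-27 - 6 + 3 \cdot 81\right) \left(-94\right) \left(36 + 38\right) = \left(-27 - 6 + 243\right) \left(-94\right) 74 = 210 \left(-94\right) 74 = \left(-19740\right) 74 = -1460760$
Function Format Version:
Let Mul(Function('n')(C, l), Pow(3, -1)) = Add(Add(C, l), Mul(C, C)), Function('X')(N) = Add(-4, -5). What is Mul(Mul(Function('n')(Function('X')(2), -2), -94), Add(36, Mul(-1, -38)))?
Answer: -1460760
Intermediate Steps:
Function('X')(N) = -9
Function('n')(C, l) = Add(Mul(3, C), Mul(3, l), Mul(3, Pow(C, 2))) (Function('n')(C, l) = Mul(3, Add(Add(C, l), Mul(C, C))) = Mul(3, Add(Add(C, l), Pow(C, 2))) = Mul(3, Add(C, l, Pow(C, 2))) = Add(Mul(3, C), Mul(3, l), Mul(3, Pow(C, 2))))
Mul(Mul(Function('n')(Function('X')(2), -2), -94), Add(36, Mul(-1, -38))) = Mul(Mul(Add(Mul(3, -9), Mul(3, -2), Mul(3, Pow(-9, 2))), -94), Add(36, Mul(-1, -38))) = Mul(Mul(Add(-27, -6, Mul(3, 81)), -94), Add(36, 38)) = Mul(Mul(Add(-27, -6, 243), -94), 74) = Mul(Mul(210, -94), 74) = Mul(-19740, 74) = -1460760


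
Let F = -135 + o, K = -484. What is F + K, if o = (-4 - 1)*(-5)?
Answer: -594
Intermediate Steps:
o = 25 (o = -5*(-5) = 25)
F = -110 (F = -135 + 25 = -110)
F + K = -110 - 484 = -594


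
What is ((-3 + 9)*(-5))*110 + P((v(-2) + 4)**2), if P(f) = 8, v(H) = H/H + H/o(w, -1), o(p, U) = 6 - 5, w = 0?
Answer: -3292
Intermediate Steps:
o(p, U) = 1
v(H) = 1 + H (v(H) = H/H + H/1 = 1 + H*1 = 1 + H)
((-3 + 9)*(-5))*110 + P((v(-2) + 4)**2) = ((-3 + 9)*(-5))*110 + 8 = (6*(-5))*110 + 8 = -30*110 + 8 = -3300 + 8 = -3292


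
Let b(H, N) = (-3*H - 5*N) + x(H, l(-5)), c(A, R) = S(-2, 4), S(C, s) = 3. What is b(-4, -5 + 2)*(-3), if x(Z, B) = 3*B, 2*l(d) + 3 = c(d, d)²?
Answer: -108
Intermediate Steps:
c(A, R) = 3
l(d) = 3 (l(d) = -3/2 + (½)*3² = -3/2 + (½)*9 = -3/2 + 9/2 = 3)
b(H, N) = 9 - 5*N - 3*H (b(H, N) = (-3*H - 5*N) + 3*3 = (-5*N - 3*H) + 9 = 9 - 5*N - 3*H)
b(-4, -5 + 2)*(-3) = (9 - 5*(-5 + 2) - 3*(-4))*(-3) = (9 - 5*(-3) + 12)*(-3) = (9 + 15 + 12)*(-3) = 36*(-3) = -108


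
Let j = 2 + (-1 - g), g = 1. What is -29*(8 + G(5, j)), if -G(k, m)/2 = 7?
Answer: 174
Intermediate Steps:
j = 0 (j = 2 + (-1 - 1*1) = 2 + (-1 - 1) = 2 - 2 = 0)
G(k, m) = -14 (G(k, m) = -2*7 = -14)
-29*(8 + G(5, j)) = -29*(8 - 14) = -29*(-6) = 174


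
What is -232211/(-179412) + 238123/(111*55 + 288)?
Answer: 14735549533/382326972 ≈ 38.542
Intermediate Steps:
-232211/(-179412) + 238123/(111*55 + 288) = -232211*(-1/179412) + 238123/(6105 + 288) = 232211/179412 + 238123/6393 = 14735549533/382326972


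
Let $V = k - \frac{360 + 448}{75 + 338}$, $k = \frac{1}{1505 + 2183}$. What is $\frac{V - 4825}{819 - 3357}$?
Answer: $\frac{7352149291}{3865739472} \approx 1.9019$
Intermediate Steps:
$k = \frac{1}{3688} \approx 0.00027115$
$V = - \frac{2979491}{1523144}$ ($V = \frac{1}{3688} - \frac{360 + 448}{75 + 338} = \frac{1}{3688} - \frac{808}{413} = - \frac{2979491}{1523144} \approx -1.9561$)
$\frac{V - 4825}{819 - 3357} = \frac{- \frac{2979491}{1523144} - 4825}{819 - 3357} = - \frac{7352149291}{1523144 \left(-2538\right)} = \left(- \frac{7352149291}{1523144}\right) \left(- \frac{1}{2538}\right) = \frac{7352149291}{3865739472}$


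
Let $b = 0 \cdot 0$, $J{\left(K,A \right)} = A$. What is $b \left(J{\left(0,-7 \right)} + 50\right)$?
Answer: $0$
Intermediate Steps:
$b = 0$
$b \left(J{\left(0,-7 \right)} + 50\right) = 0 \left(-7 + 50\right) = 0 \cdot 43 = 0$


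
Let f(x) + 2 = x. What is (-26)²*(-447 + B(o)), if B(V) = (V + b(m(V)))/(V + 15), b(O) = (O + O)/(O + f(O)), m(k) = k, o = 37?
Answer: -10860395/36 ≈ -3.0168e+5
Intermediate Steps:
f(x) = -2 + x
b(O) = 2*O/(-2 + 2*O) (b(O) = (O + O)/(O + (-2 + O)) = (2*O)/(-2 + 2*O) = 2*O/(-2 + 2*O))
B(V) = (V + V/(-1 + V))/(15 + V) (B(V) = (V + V/(-1 + V))/(V + 15) = (V + V/(-1 + V))/(15 + V))
(-26)²*(-447 + B(o)) = (-26)²*(-447 + 37²/((-1 + 37)*(15 + 37))) = 676*(-447 + 1369/(36*52)) = 676*(-447 + 1369*(1/36)*(1/52)) = 676*(-447 + 1369/1872) = 676*(-835415/1872) = -10860395/36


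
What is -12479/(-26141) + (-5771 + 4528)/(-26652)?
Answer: 365083571/696709932 ≈ 0.52401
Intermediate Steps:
-12479/(-26141) + (-5771 + 4528)/(-26652) = -12479*(-1/26141) - 1243*(-1/26652) = 12479/26141 + 1243/26652 = 365083571/696709932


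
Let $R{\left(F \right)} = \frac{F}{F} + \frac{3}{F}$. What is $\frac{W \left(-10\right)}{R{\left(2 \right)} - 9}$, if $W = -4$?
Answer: $- \frac{80}{13} \approx -6.1538$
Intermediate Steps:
$R{\left(F \right)} = 1 + \frac{3}{F}$
$\frac{W \left(-10\right)}{R{\left(2 \right)} - 9} = \frac{\left(-4\right) \left(-10\right)}{\frac{3 + 2}{2} - 9} = \frac{40}{\frac{1}{2} \cdot 5 - 9} = \frac{40}{\frac{5}{2} - 9} = \frac{40}{- \frac{13}{2}} = 40 \left(- \frac{2}{13}\right) = - \frac{80}{13}$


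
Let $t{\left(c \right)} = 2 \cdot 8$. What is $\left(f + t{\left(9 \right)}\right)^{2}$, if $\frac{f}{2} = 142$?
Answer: $90000$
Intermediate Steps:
$f = 284$ ($f = 2 \cdot 142 = 284$)
$t{\left(c \right)} = 16$
$\left(f + t{\left(9 \right)}\right)^{2} = \left(284 + 16\right)^{2} = 300^{2} = 90000$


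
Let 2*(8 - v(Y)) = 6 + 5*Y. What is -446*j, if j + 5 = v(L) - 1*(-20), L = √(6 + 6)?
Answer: -8920 + 2230*√3 ≈ -5057.5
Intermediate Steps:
L = 2*√3 (L = √12 = 2*√3 ≈ 3.4641)
v(Y) = 5 - 5*Y/2 (v(Y) = 8 - (6 + 5*Y)/2 = 8 + (-3 - 5*Y/2) = 5 - 5*Y/2)
j = 20 - 5*√3 (j = -5 + ((5 - 5*√3) - 1*(-20)) = -5 + ((5 - 5*√3) + 20) = -5 + (25 - 5*√3) = 20 - 5*√3 ≈ 11.340)
-446*j = -446*(20 - 5*√3) = -8920 + 2230*√3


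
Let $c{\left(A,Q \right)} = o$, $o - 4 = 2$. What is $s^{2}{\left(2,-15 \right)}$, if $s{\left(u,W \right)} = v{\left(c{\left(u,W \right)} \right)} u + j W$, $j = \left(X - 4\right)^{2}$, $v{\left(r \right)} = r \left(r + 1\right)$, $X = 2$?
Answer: $576$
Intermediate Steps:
$o = 6$ ($o = 4 + 2 = 6$)
$c{\left(A,Q \right)} = 6$
$v{\left(r \right)} = r \left(1 + r\right)$
$j = 4$ ($j = \left(2 - 4\right)^{2} = \left(-2\right)^{2} = 4$)
$s{\left(u,W \right)} = 4 W + 42 u$ ($s{\left(u,W \right)} = 6 \left(1 + 6\right) u + 4 W = 6 \cdot 7 u + 4 W = 42 u + 4 W = 4 W + 42 u$)
$s^{2}{\left(2,-15 \right)} = \left(4 \left(-15\right) + 42 \cdot 2\right)^{2} = \left(-60 + 84\right)^{2} = 24^{2} = 576$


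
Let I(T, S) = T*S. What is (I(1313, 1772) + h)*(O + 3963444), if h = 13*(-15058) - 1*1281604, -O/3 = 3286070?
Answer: -5006295078948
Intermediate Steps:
O = -9858210 (O = -3*3286070 = -9858210)
h = -1477358 (h = -195754 - 1281604 = -1477358)
I(T, S) = S*T
(I(1313, 1772) + h)*(O + 3963444) = (1772*1313 - 1477358)*(-9858210 + 3963444) = (2326636 - 1477358)*(-5894766) = 849278*(-5894766) = -5006295078948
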